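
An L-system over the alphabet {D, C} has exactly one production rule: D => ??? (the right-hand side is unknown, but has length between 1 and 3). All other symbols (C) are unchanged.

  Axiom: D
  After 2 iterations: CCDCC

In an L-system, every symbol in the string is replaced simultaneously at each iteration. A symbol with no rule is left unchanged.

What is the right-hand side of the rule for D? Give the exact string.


Answer: CDC

Derivation:
Trying D => CDC:
  Step 0: D
  Step 1: CDC
  Step 2: CCDCC
Matches the given result.


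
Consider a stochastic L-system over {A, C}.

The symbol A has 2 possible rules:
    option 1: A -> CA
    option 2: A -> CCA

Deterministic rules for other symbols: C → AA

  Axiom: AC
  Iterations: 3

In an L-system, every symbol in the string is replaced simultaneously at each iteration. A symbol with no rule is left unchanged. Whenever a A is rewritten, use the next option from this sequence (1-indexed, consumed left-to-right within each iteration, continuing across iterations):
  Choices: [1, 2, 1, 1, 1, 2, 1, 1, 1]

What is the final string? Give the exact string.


Step 0: AC
Step 1: CAAA  (used choices [1])
Step 2: AACCACACA  (used choices [2, 1, 1])
Step 3: CACCAAAAACAAACAAACA  (used choices [1, 2, 1, 1, 1])

Answer: CACCAAAAACAAACAAACA


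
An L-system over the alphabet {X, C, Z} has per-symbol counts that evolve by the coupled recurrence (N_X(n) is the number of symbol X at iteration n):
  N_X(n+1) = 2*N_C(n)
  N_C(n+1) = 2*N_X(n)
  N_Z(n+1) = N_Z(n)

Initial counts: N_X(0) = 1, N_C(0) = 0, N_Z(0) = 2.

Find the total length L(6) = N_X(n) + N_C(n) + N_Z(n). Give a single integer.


Step 0: N_X=1, N_C=0, N_Z=2, L=3
Step 1: N_X=0, N_C=2, N_Z=2, L=4
Step 2: N_X=4, N_C=0, N_Z=2, L=6
Step 3: N_X=0, N_C=8, N_Z=2, L=10
Step 4: N_X=16, N_C=0, N_Z=2, L=18
Step 5: N_X=0, N_C=32, N_Z=2, L=34
Step 6: N_X=64, N_C=0, N_Z=2, L=66

Answer: 66


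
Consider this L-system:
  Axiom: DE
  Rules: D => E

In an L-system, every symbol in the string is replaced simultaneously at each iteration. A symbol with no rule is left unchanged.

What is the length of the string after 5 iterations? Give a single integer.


Answer: 2

Derivation:
Step 0: length = 2
Step 1: length = 2
Step 2: length = 2
Step 3: length = 2
Step 4: length = 2
Step 5: length = 2


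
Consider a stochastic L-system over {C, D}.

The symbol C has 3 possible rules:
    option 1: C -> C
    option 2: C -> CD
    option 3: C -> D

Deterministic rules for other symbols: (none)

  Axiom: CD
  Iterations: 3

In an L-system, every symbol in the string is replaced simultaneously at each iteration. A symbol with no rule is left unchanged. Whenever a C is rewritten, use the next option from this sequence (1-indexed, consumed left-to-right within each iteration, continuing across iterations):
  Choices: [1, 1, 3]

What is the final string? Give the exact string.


Step 0: CD
Step 1: CD  (used choices [1])
Step 2: CD  (used choices [1])
Step 3: DD  (used choices [3])

Answer: DD


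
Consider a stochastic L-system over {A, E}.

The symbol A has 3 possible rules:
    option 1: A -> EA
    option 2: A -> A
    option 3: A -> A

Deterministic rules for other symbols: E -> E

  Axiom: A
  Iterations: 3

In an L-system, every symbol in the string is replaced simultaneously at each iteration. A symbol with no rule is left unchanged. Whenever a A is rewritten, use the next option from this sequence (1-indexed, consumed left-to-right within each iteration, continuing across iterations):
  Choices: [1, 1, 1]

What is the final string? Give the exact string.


Step 0: A
Step 1: EA  (used choices [1])
Step 2: EEA  (used choices [1])
Step 3: EEEA  (used choices [1])

Answer: EEEA


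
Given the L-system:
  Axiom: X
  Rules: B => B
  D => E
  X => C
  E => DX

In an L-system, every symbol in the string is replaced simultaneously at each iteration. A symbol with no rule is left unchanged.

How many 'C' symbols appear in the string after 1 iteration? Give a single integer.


Answer: 1

Derivation:
Step 0: X  (0 'C')
Step 1: C  (1 'C')


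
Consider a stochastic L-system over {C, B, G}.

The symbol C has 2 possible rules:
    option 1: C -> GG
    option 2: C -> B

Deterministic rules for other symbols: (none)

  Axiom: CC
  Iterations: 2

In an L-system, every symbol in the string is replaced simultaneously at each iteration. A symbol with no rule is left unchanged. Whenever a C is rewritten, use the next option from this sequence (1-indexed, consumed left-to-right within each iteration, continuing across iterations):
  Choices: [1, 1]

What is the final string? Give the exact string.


Answer: GGGG

Derivation:
Step 0: CC
Step 1: GGGG  (used choices [1, 1])
Step 2: GGGG  (used choices [])


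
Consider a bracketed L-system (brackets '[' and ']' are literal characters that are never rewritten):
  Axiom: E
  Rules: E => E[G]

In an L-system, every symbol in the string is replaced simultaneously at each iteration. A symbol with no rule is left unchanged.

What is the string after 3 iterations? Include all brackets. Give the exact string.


Step 0: E
Step 1: E[G]
Step 2: E[G][G]
Step 3: E[G][G][G]

Answer: E[G][G][G]


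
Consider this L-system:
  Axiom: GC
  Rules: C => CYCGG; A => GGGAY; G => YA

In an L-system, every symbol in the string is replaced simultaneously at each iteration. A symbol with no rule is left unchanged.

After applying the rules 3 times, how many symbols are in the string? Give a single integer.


Step 0: length = 2
Step 1: length = 7
Step 2: length = 21
Step 3: length = 56

Answer: 56


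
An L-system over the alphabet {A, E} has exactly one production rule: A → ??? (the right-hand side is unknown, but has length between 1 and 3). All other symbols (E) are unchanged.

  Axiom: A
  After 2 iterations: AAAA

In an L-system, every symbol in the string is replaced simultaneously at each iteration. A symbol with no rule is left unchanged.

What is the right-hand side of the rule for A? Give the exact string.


Trying A → AA:
  Step 0: A
  Step 1: AA
  Step 2: AAAA
Matches the given result.

Answer: AA


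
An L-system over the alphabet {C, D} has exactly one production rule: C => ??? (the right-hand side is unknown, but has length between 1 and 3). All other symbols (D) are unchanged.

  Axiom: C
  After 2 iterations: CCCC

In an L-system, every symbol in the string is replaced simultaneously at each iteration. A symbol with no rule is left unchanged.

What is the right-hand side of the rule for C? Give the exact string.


Trying C => CC:
  Step 0: C
  Step 1: CC
  Step 2: CCCC
Matches the given result.

Answer: CC


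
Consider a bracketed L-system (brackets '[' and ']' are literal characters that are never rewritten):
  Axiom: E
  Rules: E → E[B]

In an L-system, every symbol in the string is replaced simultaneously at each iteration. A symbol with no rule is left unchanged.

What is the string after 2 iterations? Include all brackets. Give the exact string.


Step 0: E
Step 1: E[B]
Step 2: E[B][B]

Answer: E[B][B]


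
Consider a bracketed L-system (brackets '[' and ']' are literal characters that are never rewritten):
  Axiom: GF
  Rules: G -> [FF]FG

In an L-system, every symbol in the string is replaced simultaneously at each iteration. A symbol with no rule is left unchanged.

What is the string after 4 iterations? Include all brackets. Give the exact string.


Step 0: GF
Step 1: [FF]FGF
Step 2: [FF]F[FF]FGF
Step 3: [FF]F[FF]F[FF]FGF
Step 4: [FF]F[FF]F[FF]F[FF]FGF

Answer: [FF]F[FF]F[FF]F[FF]FGF


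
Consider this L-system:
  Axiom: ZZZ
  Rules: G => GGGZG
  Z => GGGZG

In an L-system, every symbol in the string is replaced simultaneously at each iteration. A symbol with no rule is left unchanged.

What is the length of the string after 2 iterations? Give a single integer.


Answer: 75

Derivation:
Step 0: length = 3
Step 1: length = 15
Step 2: length = 75


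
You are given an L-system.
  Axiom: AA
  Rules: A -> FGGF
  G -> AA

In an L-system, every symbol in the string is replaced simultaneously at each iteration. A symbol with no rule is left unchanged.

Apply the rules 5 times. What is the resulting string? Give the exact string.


Step 0: AA
Step 1: FGGFFGGF
Step 2: FAAAAFFAAAAF
Step 3: FFGGFFGGFFGGFFGGFFFFGGFFGGFFGGFFGGFF
Step 4: FFAAAAFFAAAAFFAAAAFFAAAAFFFFAAAAFFAAAAFFAAAAFFAAAAFF
Step 5: FFFGGFFGGFFGGFFGGFFFFGGFFGGFFGGFFGGFFFFGGFFGGFFGGFFGGFFFFGGFFGGFFGGFFGGFFFFFFGGFFGGFFGGFFGGFFFFGGFFGGFFGGFFGGFFFFGGFFGGFFGGFFGGFFFFGGFFGGFFGGFFGGFFF

Answer: FFFGGFFGGFFGGFFGGFFFFGGFFGGFFGGFFGGFFFFGGFFGGFFGGFFGGFFFFGGFFGGFFGGFFGGFFFFFFGGFFGGFFGGFFGGFFFFGGFFGGFFGGFFGGFFFFGGFFGGFFGGFFGGFFFFGGFFGGFFGGFFGGFFF


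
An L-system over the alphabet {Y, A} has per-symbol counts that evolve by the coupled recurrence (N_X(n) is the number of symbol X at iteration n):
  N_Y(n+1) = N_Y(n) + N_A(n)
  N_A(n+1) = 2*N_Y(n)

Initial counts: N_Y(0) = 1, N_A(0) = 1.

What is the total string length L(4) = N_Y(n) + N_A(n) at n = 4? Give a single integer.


Answer: 32

Derivation:
Step 0: N_Y=1, N_A=1, L=2
Step 1: N_Y=2, N_A=2, L=4
Step 2: N_Y=4, N_A=4, L=8
Step 3: N_Y=8, N_A=8, L=16
Step 4: N_Y=16, N_A=16, L=32


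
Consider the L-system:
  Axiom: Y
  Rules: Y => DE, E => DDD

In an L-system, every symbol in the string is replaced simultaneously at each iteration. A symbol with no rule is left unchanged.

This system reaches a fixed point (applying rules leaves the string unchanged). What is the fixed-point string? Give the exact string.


Answer: DDDD

Derivation:
Step 0: Y
Step 1: DE
Step 2: DDDD
Step 3: DDDD  (unchanged — fixed point at step 2)


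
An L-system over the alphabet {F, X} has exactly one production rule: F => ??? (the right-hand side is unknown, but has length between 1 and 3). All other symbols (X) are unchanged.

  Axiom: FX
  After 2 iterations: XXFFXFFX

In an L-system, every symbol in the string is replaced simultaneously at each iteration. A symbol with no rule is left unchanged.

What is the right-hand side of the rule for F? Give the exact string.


Answer: XFF

Derivation:
Trying F => XFF:
  Step 0: FX
  Step 1: XFFX
  Step 2: XXFFXFFX
Matches the given result.


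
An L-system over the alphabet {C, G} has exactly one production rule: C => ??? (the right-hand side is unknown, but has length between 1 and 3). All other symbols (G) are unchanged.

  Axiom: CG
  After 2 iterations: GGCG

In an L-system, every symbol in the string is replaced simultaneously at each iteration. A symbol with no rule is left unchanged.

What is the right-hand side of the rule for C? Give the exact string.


Answer: GC

Derivation:
Trying C => GC:
  Step 0: CG
  Step 1: GCG
  Step 2: GGCG
Matches the given result.


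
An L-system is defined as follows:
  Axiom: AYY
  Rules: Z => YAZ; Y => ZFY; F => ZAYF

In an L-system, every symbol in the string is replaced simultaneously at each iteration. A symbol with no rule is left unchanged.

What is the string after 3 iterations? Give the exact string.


Answer: AZFYAYAZYAZAZFYZAYFYAZZAYFZFYZFYAYAZYAZAZFYZAYFYAZZAYFZFY

Derivation:
Step 0: AYY
Step 1: AZFYZFY
Step 2: AYAZZAYFZFYYAZZAYFZFY
Step 3: AZFYAYAZYAZAZFYZAYFYAZZAYFZFYZFYAYAZYAZAZFYZAYFYAZZAYFZFY


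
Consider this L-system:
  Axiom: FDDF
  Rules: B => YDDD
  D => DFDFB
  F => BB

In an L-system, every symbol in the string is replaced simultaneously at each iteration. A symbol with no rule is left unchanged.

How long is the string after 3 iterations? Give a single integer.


Answer: 200

Derivation:
Step 0: length = 4
Step 1: length = 14
Step 2: length = 52
Step 3: length = 200


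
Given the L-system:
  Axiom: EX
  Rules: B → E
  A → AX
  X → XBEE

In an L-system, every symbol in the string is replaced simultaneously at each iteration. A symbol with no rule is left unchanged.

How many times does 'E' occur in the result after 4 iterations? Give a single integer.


Step 0: EX  (1 'E')
Step 1: EXBEE  (3 'E')
Step 2: EXBEEEEE  (6 'E')
Step 3: EXBEEEEEEEE  (9 'E')
Step 4: EXBEEEEEEEEEEE  (12 'E')

Answer: 12


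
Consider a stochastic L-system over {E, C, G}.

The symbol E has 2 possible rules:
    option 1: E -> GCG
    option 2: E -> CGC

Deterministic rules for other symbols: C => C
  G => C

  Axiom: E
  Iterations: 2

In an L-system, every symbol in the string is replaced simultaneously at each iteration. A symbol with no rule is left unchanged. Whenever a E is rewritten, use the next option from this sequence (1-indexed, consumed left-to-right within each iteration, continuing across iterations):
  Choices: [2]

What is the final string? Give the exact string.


Answer: CCC

Derivation:
Step 0: E
Step 1: CGC  (used choices [2])
Step 2: CCC  (used choices [])


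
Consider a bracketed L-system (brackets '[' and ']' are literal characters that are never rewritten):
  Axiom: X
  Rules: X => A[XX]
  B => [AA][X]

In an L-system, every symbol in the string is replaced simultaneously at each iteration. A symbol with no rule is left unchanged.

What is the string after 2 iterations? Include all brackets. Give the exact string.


Step 0: X
Step 1: A[XX]
Step 2: A[A[XX]A[XX]]

Answer: A[A[XX]A[XX]]


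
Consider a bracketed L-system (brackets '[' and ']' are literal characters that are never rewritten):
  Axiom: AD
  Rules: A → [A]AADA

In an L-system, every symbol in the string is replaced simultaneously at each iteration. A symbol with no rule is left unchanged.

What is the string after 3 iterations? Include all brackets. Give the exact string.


Step 0: AD
Step 1: [A]AADAD
Step 2: [[A]AADA][A]AADA[A]AADAD[A]AADAD
Step 3: [[[A]AADA][A]AADA[A]AADAD[A]AADA][[A]AADA][A]AADA[A]AADAD[A]AADA[[A]AADA][A]AADA[A]AADAD[A]AADAD[[A]AADA][A]AADA[A]AADAD[A]AADAD

Answer: [[[A]AADA][A]AADA[A]AADAD[A]AADA][[A]AADA][A]AADA[A]AADAD[A]AADA[[A]AADA][A]AADA[A]AADAD[A]AADAD[[A]AADA][A]AADA[A]AADAD[A]AADAD


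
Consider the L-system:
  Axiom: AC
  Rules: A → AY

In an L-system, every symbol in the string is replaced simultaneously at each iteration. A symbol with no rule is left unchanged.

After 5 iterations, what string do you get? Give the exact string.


Answer: AYYYYYC

Derivation:
Step 0: AC
Step 1: AYC
Step 2: AYYC
Step 3: AYYYC
Step 4: AYYYYC
Step 5: AYYYYYC


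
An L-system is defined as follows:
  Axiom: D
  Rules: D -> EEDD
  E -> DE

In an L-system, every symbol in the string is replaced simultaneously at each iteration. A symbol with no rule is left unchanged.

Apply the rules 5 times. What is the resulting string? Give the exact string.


Step 0: D
Step 1: EEDD
Step 2: DEDEEEDDEEDD
Step 3: EEDDDEEEDDDEDEDEEEDDEEDDDEDEEEDDEEDD
Step 4: DEDEEEDDEEDDEEDDDEDEDEEEDDEEDDEEDDDEEEDDDEEEDDDEDEDEEEDDEEDDDEDEEEDDEEDDEEDDDEEEDDDEDEDEEEDDEEDDDEDEEEDDEEDD
Step 5: EEDDDEEEDDDEDEDEEEDDEEDDDEDEEEDDEEDDDEDEEEDDEEDDEEDDDEEEDDDEEEDDDEDEDEEEDDEEDDDEDEEEDDEEDDDEDEEEDDEEDDEEDDDEDEDEEEDDEEDDEEDDDEDEDEEEDDEEDDEEDDDEEEDDDEEEDDDEDEDEEEDDEEDDDEDEEEDDEEDDEEDDDEEEDDDEDEDEEEDDEEDDDEDEEEDDEEDDDEDEEEDDEEDDEEDDDEDEDEEEDDEEDDEEDDDEEEDDDEEEDDDEDEDEEEDDEEDDDEDEEEDDEEDDEEDDDEEEDDDEDEDEEEDDEEDDDEDEEEDDEEDD

Answer: EEDDDEEEDDDEDEDEEEDDEEDDDEDEEEDDEEDDDEDEEEDDEEDDEEDDDEEEDDDEEEDDDEDEDEEEDDEEDDDEDEEEDDEEDDDEDEEEDDEEDDEEDDDEDEDEEEDDEEDDEEDDDEDEDEEEDDEEDDEEDDDEEEDDDEEEDDDEDEDEEEDDEEDDDEDEEEDDEEDDEEDDDEEEDDDEDEDEEEDDEEDDDEDEEEDDEEDDDEDEEEDDEEDDEEDDDEDEDEEEDDEEDDEEDDDEEEDDDEEEDDDEDEDEEEDDEEDDDEDEEEDDEEDDEEDDDEEEDDDEDEDEEEDDEEDDDEDEEEDDEEDD


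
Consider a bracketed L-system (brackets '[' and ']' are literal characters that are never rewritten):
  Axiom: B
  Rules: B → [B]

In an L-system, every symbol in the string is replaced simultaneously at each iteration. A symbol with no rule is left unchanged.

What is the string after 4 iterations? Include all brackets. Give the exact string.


Step 0: B
Step 1: [B]
Step 2: [[B]]
Step 3: [[[B]]]
Step 4: [[[[B]]]]

Answer: [[[[B]]]]


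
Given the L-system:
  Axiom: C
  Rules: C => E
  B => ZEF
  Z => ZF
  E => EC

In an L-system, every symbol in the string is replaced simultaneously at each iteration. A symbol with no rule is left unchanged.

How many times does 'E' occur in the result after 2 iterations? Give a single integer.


Step 0: C  (0 'E')
Step 1: E  (1 'E')
Step 2: EC  (1 'E')

Answer: 1


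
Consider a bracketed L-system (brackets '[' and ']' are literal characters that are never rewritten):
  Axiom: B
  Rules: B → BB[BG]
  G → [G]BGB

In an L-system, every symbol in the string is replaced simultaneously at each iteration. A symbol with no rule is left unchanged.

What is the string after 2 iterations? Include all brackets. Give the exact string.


Step 0: B
Step 1: BB[BG]
Step 2: BB[BG]BB[BG][BB[BG][G]BGB]

Answer: BB[BG]BB[BG][BB[BG][G]BGB]


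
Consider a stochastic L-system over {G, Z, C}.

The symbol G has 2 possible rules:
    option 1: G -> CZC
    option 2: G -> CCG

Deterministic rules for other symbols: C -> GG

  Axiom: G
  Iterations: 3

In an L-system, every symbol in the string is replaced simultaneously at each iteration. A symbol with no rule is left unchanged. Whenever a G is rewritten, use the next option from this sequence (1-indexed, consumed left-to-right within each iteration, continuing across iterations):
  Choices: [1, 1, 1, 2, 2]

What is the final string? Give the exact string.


Step 0: G
Step 1: CZC  (used choices [1])
Step 2: GGZGG  (used choices [])
Step 3: CZCCZCZCCGCCG  (used choices [1, 1, 2, 2])

Answer: CZCCZCZCCGCCG


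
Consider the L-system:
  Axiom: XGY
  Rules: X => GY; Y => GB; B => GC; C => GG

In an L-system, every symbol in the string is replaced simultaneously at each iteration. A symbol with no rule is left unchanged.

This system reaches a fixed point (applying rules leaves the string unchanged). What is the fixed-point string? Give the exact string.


Answer: GGGGGGGGGG

Derivation:
Step 0: XGY
Step 1: GYGGB
Step 2: GGBGGGC
Step 3: GGGCGGGGG
Step 4: GGGGGGGGGG
Step 5: GGGGGGGGGG  (unchanged — fixed point at step 4)


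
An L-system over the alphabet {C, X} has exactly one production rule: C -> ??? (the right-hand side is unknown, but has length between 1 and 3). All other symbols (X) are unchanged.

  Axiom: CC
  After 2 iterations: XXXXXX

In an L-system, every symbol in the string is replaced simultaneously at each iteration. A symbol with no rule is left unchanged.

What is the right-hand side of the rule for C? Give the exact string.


Answer: XXX

Derivation:
Trying C -> XXX:
  Step 0: CC
  Step 1: XXXXXX
  Step 2: XXXXXX
Matches the given result.


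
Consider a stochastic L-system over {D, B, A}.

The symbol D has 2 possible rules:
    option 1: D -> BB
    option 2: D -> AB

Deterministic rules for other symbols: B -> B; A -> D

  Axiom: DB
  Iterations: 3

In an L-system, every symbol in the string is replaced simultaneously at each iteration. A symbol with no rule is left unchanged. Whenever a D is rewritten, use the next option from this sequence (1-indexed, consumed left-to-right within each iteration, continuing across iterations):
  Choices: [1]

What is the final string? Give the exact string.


Answer: BBB

Derivation:
Step 0: DB
Step 1: BBB  (used choices [1])
Step 2: BBB  (used choices [])
Step 3: BBB  (used choices [])


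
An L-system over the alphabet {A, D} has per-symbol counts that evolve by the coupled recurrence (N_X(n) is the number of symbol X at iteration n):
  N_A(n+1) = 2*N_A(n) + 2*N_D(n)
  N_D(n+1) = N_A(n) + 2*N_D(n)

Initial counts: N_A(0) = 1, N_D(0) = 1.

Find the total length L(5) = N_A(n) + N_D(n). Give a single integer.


Answer: 956

Derivation:
Step 0: N_A=1, N_D=1, L=2
Step 1: N_A=4, N_D=3, L=7
Step 2: N_A=14, N_D=10, L=24
Step 3: N_A=48, N_D=34, L=82
Step 4: N_A=164, N_D=116, L=280
Step 5: N_A=560, N_D=396, L=956


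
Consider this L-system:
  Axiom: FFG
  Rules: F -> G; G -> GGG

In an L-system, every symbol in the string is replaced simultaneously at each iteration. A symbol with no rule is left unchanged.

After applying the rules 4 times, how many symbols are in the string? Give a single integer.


Answer: 135

Derivation:
Step 0: length = 3
Step 1: length = 5
Step 2: length = 15
Step 3: length = 45
Step 4: length = 135


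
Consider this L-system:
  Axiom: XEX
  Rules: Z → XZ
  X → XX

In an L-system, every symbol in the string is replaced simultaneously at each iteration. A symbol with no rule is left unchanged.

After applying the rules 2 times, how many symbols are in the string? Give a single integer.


Step 0: length = 3
Step 1: length = 5
Step 2: length = 9

Answer: 9


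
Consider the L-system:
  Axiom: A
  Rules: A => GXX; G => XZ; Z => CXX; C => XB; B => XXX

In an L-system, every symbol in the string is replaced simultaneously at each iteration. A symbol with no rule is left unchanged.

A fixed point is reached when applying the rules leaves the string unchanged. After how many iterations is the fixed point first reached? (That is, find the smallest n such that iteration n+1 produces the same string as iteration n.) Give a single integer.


Answer: 5

Derivation:
Step 0: A
Step 1: GXX
Step 2: XZXX
Step 3: XCXXXX
Step 4: XXBXXXX
Step 5: XXXXXXXXX
Step 6: XXXXXXXXX  (unchanged — fixed point at step 5)


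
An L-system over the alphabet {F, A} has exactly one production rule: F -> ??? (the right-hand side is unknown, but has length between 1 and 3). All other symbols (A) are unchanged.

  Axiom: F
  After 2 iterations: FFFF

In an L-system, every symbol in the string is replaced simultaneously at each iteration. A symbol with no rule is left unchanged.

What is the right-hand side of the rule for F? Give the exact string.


Answer: FF

Derivation:
Trying F -> FF:
  Step 0: F
  Step 1: FF
  Step 2: FFFF
Matches the given result.


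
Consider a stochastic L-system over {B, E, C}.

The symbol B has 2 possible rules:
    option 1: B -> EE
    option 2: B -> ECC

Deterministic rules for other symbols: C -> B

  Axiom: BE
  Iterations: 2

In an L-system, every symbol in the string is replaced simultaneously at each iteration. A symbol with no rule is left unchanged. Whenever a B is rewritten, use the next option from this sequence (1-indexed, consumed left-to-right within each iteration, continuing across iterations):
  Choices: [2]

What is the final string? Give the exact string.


Answer: EBBE

Derivation:
Step 0: BE
Step 1: ECCE  (used choices [2])
Step 2: EBBE  (used choices [])


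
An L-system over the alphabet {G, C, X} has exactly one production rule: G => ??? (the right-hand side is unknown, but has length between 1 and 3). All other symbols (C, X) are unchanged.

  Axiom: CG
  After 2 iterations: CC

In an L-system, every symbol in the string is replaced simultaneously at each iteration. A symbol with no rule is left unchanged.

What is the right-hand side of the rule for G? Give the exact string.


Trying G => C:
  Step 0: CG
  Step 1: CC
  Step 2: CC
Matches the given result.

Answer: C


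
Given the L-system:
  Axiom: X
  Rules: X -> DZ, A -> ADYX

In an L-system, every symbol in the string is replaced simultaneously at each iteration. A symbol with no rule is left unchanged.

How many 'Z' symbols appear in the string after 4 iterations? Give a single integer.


Step 0: X  (0 'Z')
Step 1: DZ  (1 'Z')
Step 2: DZ  (1 'Z')
Step 3: DZ  (1 'Z')
Step 4: DZ  (1 'Z')

Answer: 1


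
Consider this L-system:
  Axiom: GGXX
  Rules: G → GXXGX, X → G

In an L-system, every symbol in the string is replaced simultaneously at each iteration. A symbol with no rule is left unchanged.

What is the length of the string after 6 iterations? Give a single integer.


Step 0: length = 4
Step 1: length = 12
Step 2: length = 36
Step 3: length = 108
Step 4: length = 324
Step 5: length = 972
Step 6: length = 2916

Answer: 2916


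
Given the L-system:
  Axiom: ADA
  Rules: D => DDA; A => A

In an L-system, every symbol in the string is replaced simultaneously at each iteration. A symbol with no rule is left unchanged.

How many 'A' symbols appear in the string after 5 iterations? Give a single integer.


Step 0: ADA  (2 'A')
Step 1: ADDAA  (3 'A')
Step 2: ADDADDAAA  (5 'A')
Step 3: ADDADDAADDADDAAAA  (9 'A')
Step 4: ADDADDAADDADDAAADDADDAADDADDAAAAA  (17 'A')
Step 5: ADDADDAADDADDAAADDADDAADDADDAAAADDADDAADDADDAAADDADDAADDADDAAAAAA  (33 'A')

Answer: 33


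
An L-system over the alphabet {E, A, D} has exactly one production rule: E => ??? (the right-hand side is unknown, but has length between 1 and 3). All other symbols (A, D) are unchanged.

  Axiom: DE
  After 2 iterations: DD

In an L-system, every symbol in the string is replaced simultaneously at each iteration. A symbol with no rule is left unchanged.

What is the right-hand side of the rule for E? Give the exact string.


Trying E => D:
  Step 0: DE
  Step 1: DD
  Step 2: DD
Matches the given result.

Answer: D


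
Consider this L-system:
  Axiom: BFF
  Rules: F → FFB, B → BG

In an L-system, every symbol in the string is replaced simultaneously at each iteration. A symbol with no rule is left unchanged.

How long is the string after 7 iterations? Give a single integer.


Answer: 758

Derivation:
Step 0: length = 3
Step 1: length = 8
Step 2: length = 19
Step 3: length = 42
Step 4: length = 89
Step 5: length = 184
Step 6: length = 375
Step 7: length = 758


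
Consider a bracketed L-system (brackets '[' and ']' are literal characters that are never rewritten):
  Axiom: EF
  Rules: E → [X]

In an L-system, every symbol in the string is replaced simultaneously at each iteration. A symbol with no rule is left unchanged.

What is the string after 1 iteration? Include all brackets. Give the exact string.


Step 0: EF
Step 1: [X]F

Answer: [X]F


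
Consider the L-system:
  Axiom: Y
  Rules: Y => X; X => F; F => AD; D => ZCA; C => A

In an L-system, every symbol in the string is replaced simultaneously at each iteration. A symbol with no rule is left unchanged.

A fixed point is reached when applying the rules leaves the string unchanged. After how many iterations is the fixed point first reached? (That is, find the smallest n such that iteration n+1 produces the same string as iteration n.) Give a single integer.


Answer: 5

Derivation:
Step 0: Y
Step 1: X
Step 2: F
Step 3: AD
Step 4: AZCA
Step 5: AZAA
Step 6: AZAA  (unchanged — fixed point at step 5)


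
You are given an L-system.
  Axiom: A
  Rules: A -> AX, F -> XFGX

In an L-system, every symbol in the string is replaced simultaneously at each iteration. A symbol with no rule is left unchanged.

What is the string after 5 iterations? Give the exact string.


Answer: AXXXXX

Derivation:
Step 0: A
Step 1: AX
Step 2: AXX
Step 3: AXXX
Step 4: AXXXX
Step 5: AXXXXX


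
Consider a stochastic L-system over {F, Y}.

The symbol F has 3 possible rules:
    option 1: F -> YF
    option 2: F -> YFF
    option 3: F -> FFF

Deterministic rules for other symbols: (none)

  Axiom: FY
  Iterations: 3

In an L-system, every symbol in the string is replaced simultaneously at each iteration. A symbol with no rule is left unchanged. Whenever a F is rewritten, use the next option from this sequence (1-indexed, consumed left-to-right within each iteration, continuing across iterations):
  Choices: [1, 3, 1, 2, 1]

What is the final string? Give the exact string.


Step 0: FY
Step 1: YFY  (used choices [1])
Step 2: YFFFY  (used choices [3])
Step 3: YYFYFFYFY  (used choices [1, 2, 1])

Answer: YYFYFFYFY


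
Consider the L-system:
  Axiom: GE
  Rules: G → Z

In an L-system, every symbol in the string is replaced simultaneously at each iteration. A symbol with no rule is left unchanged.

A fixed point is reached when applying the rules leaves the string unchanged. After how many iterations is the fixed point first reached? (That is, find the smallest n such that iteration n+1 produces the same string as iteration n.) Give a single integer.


Answer: 1

Derivation:
Step 0: GE
Step 1: ZE
Step 2: ZE  (unchanged — fixed point at step 1)


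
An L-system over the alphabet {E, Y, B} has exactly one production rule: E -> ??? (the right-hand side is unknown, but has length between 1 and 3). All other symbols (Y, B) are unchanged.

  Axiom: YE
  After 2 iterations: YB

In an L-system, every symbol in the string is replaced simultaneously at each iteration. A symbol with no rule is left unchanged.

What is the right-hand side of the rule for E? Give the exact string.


Trying E -> B:
  Step 0: YE
  Step 1: YB
  Step 2: YB
Matches the given result.

Answer: B


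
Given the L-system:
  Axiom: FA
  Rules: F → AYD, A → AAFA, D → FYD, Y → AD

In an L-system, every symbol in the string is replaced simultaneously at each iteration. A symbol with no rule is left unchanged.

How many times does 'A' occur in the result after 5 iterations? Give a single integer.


Step 0: length=2, 'A' count=1
Step 1: length=7, 'A' count=4
Step 2: length=24, 'A' count=14
Step 3: length=84, 'A' count=49
Step 4: length=293, 'A' count=172
Step 5: length=1024, 'A' count=602
Final string: AAFAAAFAAYDAAFAAAFAAAFAAYDAAFAAAFAADFYDAAFAAAFAAYDAAFAAAFAAAFAAYDAAFAAAFAAAFAAYDAAFAAAFAADFYDAAFAAAFAAYDAAFAAAFAAAFAAYDAAFAAAFAFYDAYDADFYDAAFAAAFAAYDAAFAAAFAAAFAAYDAAFAAAFAADFYDAAFAAAFAAYDAAFAAAFAAAFAAYDAAFAAAFAAAFAAYDAAFAAAFAADFYDAAFAAAFAAYDAAFAAAFAADFYDAAFAFYDAYDADFYDAAFAAAFAAYDAAFAAAFAFYDAYDADFYDAAFAAAFAAYDAAFAAYDADFYDAAFAADFYDAAFAFYDAYDADFYDAAFAAAFAAYDAAFAAAFAAAFAAYDAAFAAAFAADFYDAAFAAAFAAYDAAFAAAFAAAFAAYDAAFAAAFAAAFAAYDAAFAAAFAADFYDAAFAAAFAAYDAAFAAAFAAAFAAYDAAFAAAFAFYDAYDADFYDAAFAAAFAAYDAAFAAAFAAAFAAYDAAFAAAFAADFYDAAFAAAFAAYDAAFAAAFAAAFAAYDAAFAAAFAAAFAAYDAAFAAAFAADFYDAAFAAAFAAYDAAFAAAFAAAFAAYDAAFAAAFAAAFAAYDAAFAAAFAADFYDAAFAAAFAAYDAAFAAAFAAAFAAYDAAFAAAFAFYDAYDADFYDAAFAAAFAAYDAAFAAAFAAAFAAYDAAFAAAFAADFYDAAFAAAFAAYDAAFAAAFAAAFAAYDAAFAAAFAAAFAAYDAAFAAAFAADFYDAAFAAAFAAYDAAFAAAFAAAFAAYDAAFAAYDADFYDAAFAADFYDAAFAFYDAYDADFYDAAFAAAFAAYDAAFAAAFAAAFAAYDAAFAAAFAADFYDAAFAAAFAAYDAAFAAAFAAAFAAYDAAFAAAFAAAFAAYDAAFAAAFAADFYDAAFAAAFAAYDAAFAAAFAAAFAAYDAAFAAAFAFYDAYDADFYDAAFAAAFAAYDAAFAAAFAAAFAAYDAAFAAAFAADFYDAAFAAAFAAYDAAFA

Answer: 602


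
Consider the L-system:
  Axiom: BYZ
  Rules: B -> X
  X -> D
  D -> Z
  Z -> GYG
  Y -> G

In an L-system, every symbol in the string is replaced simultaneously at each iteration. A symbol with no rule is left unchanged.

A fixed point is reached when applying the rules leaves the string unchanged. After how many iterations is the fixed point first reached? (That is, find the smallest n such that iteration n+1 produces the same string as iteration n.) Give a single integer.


Answer: 5

Derivation:
Step 0: BYZ
Step 1: XGGYG
Step 2: DGGGG
Step 3: ZGGGG
Step 4: GYGGGGG
Step 5: GGGGGGG
Step 6: GGGGGGG  (unchanged — fixed point at step 5)


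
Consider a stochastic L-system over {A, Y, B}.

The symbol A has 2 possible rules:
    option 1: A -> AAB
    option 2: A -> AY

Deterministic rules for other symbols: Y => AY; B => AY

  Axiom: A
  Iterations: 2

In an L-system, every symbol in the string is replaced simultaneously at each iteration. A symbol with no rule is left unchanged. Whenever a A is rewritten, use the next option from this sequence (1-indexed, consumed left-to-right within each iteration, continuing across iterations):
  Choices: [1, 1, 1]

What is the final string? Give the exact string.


Answer: AABAABAY

Derivation:
Step 0: A
Step 1: AAB  (used choices [1])
Step 2: AABAABAY  (used choices [1, 1])


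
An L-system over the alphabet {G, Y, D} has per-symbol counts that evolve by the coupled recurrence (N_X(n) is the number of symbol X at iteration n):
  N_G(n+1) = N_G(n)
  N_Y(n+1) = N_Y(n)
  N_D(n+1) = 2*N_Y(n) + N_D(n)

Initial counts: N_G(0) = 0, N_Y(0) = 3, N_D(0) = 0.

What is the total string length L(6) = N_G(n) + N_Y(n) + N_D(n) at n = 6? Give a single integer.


Step 0: N_G=0, N_Y=3, N_D=0, L=3
Step 1: N_G=0, N_Y=3, N_D=6, L=9
Step 2: N_G=0, N_Y=3, N_D=12, L=15
Step 3: N_G=0, N_Y=3, N_D=18, L=21
Step 4: N_G=0, N_Y=3, N_D=24, L=27
Step 5: N_G=0, N_Y=3, N_D=30, L=33
Step 6: N_G=0, N_Y=3, N_D=36, L=39

Answer: 39


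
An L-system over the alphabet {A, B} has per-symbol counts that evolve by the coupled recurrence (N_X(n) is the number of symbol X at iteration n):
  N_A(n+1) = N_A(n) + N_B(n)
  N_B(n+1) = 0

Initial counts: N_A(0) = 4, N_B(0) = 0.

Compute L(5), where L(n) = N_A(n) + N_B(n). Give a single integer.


Step 0: N_A=4, N_B=0, L=4
Step 1: N_A=4, N_B=0, L=4
Step 2: N_A=4, N_B=0, L=4
Step 3: N_A=4, N_B=0, L=4
Step 4: N_A=4, N_B=0, L=4
Step 5: N_A=4, N_B=0, L=4

Answer: 4


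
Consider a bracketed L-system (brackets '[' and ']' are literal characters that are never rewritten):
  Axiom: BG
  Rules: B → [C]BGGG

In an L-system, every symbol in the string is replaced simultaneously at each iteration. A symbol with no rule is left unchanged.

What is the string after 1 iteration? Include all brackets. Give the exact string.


Step 0: BG
Step 1: [C]BGGGG

Answer: [C]BGGGG


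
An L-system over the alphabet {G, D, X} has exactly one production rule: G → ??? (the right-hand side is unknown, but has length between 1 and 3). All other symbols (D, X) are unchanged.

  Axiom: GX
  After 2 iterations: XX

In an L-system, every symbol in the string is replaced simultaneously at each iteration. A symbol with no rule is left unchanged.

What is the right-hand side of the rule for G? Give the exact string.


Trying G → X:
  Step 0: GX
  Step 1: XX
  Step 2: XX
Matches the given result.

Answer: X


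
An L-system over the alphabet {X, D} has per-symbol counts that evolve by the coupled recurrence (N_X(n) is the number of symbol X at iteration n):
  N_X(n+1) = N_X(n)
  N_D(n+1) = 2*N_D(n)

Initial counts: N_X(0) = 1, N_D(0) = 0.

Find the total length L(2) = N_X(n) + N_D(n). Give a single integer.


Answer: 1

Derivation:
Step 0: N_X=1, N_D=0, L=1
Step 1: N_X=1, N_D=0, L=1
Step 2: N_X=1, N_D=0, L=1


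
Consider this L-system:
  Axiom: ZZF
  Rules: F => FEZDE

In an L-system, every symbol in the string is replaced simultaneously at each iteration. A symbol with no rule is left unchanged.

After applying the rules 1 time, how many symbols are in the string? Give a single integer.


Step 0: length = 3
Step 1: length = 7

Answer: 7


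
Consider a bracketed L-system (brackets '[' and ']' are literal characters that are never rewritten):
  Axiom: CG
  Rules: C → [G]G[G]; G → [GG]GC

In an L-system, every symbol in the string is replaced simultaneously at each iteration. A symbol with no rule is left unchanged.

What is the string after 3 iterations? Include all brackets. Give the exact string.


Step 0: CG
Step 1: [G]G[G][GG]GC
Step 2: [[GG]GC][GG]GC[[GG]GC][[GG]GC[GG]GC][GG]GC[G]G[G]
Step 3: [[[GG]GC[GG]GC][GG]GC[G]G[G]][[GG]GC[GG]GC][GG]GC[G]G[G][[[GG]GC[GG]GC][GG]GC[G]G[G]][[[GG]GC[GG]GC][GG]GC[G]G[G][[GG]GC[GG]GC][GG]GC[G]G[G]][[GG]GC[GG]GC][GG]GC[G]G[G][[GG]GC][GG]GC[[GG]GC]

Answer: [[[GG]GC[GG]GC][GG]GC[G]G[G]][[GG]GC[GG]GC][GG]GC[G]G[G][[[GG]GC[GG]GC][GG]GC[G]G[G]][[[GG]GC[GG]GC][GG]GC[G]G[G][[GG]GC[GG]GC][GG]GC[G]G[G]][[GG]GC[GG]GC][GG]GC[G]G[G][[GG]GC][GG]GC[[GG]GC]


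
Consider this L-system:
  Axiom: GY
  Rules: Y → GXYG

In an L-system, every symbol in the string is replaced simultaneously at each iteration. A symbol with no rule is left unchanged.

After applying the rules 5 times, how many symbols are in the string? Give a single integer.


Step 0: length = 2
Step 1: length = 5
Step 2: length = 8
Step 3: length = 11
Step 4: length = 14
Step 5: length = 17

Answer: 17


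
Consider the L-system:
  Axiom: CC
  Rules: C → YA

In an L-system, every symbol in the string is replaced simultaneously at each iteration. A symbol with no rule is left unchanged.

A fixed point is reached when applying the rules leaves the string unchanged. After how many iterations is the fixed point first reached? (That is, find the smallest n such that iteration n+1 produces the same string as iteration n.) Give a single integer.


Answer: 1

Derivation:
Step 0: CC
Step 1: YAYA
Step 2: YAYA  (unchanged — fixed point at step 1)


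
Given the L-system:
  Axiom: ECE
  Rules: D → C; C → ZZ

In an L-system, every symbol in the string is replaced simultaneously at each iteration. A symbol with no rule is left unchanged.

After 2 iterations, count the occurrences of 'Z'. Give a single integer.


Step 0: ECE  (0 'Z')
Step 1: EZZE  (2 'Z')
Step 2: EZZE  (2 'Z')

Answer: 2


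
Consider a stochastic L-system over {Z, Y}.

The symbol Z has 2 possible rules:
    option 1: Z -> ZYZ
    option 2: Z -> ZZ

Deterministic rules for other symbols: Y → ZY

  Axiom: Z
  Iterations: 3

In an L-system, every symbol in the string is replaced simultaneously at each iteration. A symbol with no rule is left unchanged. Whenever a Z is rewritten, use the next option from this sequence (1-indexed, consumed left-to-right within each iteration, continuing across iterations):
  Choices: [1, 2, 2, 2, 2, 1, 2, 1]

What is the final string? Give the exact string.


Step 0: Z
Step 1: ZYZ  (used choices [1])
Step 2: ZZZYZZ  (used choices [2, 2])
Step 3: ZZZZZYZZYZZZYZ  (used choices [2, 2, 1, 2, 1])

Answer: ZZZZZYZZYZZZYZ


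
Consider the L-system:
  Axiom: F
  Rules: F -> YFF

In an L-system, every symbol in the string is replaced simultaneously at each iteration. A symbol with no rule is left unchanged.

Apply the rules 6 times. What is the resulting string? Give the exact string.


Step 0: F
Step 1: YFF
Step 2: YYFFYFF
Step 3: YYYFFYFFYYFFYFF
Step 4: YYYYFFYFFYYFFYFFYYYFFYFFYYFFYFF
Step 5: YYYYYFFYFFYYFFYFFYYYFFYFFYYFFYFFYYYYFFYFFYYFFYFFYYYFFYFFYYFFYFF
Step 6: YYYYYYFFYFFYYFFYFFYYYFFYFFYYFFYFFYYYYFFYFFYYFFYFFYYYFFYFFYYFFYFFYYYYYFFYFFYYFFYFFYYYFFYFFYYFFYFFYYYYFFYFFYYFFYFFYYYFFYFFYYFFYFF

Answer: YYYYYYFFYFFYYFFYFFYYYFFYFFYYFFYFFYYYYFFYFFYYFFYFFYYYFFYFFYYFFYFFYYYYYFFYFFYYFFYFFYYYFFYFFYYFFYFFYYYYFFYFFYYFFYFFYYYFFYFFYYFFYFF


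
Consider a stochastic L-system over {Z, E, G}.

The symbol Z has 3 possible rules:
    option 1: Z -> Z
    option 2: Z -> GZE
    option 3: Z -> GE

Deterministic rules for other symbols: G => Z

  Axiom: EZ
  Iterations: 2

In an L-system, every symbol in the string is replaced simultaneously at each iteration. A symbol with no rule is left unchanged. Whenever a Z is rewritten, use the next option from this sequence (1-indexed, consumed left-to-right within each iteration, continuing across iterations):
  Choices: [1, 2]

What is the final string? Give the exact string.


Step 0: EZ
Step 1: EZ  (used choices [1])
Step 2: EGZE  (used choices [2])

Answer: EGZE


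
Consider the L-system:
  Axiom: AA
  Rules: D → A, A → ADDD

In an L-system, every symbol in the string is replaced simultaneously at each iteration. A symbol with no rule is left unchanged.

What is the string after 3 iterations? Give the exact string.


Answer: ADDDAAAADDDADDDADDDADDDAAAADDDADDDADDD

Derivation:
Step 0: AA
Step 1: ADDDADDD
Step 2: ADDDAAAADDDAAA
Step 3: ADDDAAAADDDADDDADDDADDDAAAADDDADDDADDD


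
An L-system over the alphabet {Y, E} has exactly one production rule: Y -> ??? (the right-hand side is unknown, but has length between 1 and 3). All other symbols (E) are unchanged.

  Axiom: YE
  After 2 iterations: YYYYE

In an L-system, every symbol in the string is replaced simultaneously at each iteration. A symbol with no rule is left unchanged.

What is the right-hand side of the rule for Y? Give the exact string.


Answer: YY

Derivation:
Trying Y -> YY:
  Step 0: YE
  Step 1: YYE
  Step 2: YYYYE
Matches the given result.


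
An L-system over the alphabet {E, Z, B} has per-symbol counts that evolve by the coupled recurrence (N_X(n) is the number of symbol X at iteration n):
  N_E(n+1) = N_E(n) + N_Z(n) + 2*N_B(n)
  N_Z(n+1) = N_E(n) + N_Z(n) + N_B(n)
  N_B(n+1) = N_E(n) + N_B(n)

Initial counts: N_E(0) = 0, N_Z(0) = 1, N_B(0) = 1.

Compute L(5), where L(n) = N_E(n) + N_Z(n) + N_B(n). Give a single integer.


Answer: 406

Derivation:
Step 0: N_E=0, N_Z=1, N_B=1, L=2
Step 1: N_E=3, N_Z=2, N_B=1, L=6
Step 2: N_E=7, N_Z=6, N_B=4, L=17
Step 3: N_E=21, N_Z=17, N_B=11, L=49
Step 4: N_E=60, N_Z=49, N_B=32, L=141
Step 5: N_E=173, N_Z=141, N_B=92, L=406


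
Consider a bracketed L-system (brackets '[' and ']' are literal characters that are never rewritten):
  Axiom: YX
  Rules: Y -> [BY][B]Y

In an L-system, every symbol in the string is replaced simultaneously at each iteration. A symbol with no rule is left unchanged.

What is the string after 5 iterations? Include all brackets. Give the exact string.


Answer: [B[B[B[B[BY][B]Y][B][BY][B]Y][B][B[BY][B]Y][B][BY][B]Y][B][B[B[BY][B]Y][B][BY][B]Y][B][B[BY][B]Y][B][BY][B]Y][B][B[B[B[BY][B]Y][B][BY][B]Y][B][B[BY][B]Y][B][BY][B]Y][B][B[B[BY][B]Y][B][BY][B]Y][B][B[BY][B]Y][B][BY][B]YX

Derivation:
Step 0: YX
Step 1: [BY][B]YX
Step 2: [B[BY][B]Y][B][BY][B]YX
Step 3: [B[B[BY][B]Y][B][BY][B]Y][B][B[BY][B]Y][B][BY][B]YX
Step 4: [B[B[B[BY][B]Y][B][BY][B]Y][B][B[BY][B]Y][B][BY][B]Y][B][B[B[BY][B]Y][B][BY][B]Y][B][B[BY][B]Y][B][BY][B]YX
Step 5: [B[B[B[B[BY][B]Y][B][BY][B]Y][B][B[BY][B]Y][B][BY][B]Y][B][B[B[BY][B]Y][B][BY][B]Y][B][B[BY][B]Y][B][BY][B]Y][B][B[B[B[BY][B]Y][B][BY][B]Y][B][B[BY][B]Y][B][BY][B]Y][B][B[B[BY][B]Y][B][BY][B]Y][B][B[BY][B]Y][B][BY][B]YX
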